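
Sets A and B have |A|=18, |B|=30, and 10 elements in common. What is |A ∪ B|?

|A union B| = |A| + |B| - |A intersect B| = 18 + 30 - 10.

Final answer: 38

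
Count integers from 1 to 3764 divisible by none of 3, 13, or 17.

|div by 3|=1254, |div by 13|=289, |div by 17|=221.
|div by 3&13|=96, |div by 3&17|=73, |div by 13&17|=17, |div by all|=5.
By inclusion-exclusion, divisible by at least one: 1254+289+221-96-73-17+5 = 1583.
Not divisible by any: 3764 - 1583.

Final answer: 2181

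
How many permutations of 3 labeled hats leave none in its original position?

Derangements satisfy D(n) = (n-1)(D(n-1) + D(n-2)), starting from D(0)=1, D(1)=0.
D(2) = 1 x (0 + 1) = 1
D(3) = 2 x (D(2) + D(1)) = 2 x (1 + 0)

Final answer: D(3) = 2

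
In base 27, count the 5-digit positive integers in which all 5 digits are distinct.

First digit: 26 (nonzero). Second: 26 (not first). Third: 25, etc.
Total: 26 x 26 x 25 x 24 x 23.

Final answer: 9328800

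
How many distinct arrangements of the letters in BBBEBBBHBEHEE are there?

Letters (B:7, E:4, H:2). Total letters: 13.
Permutations = 13!/(7! x 4! x 2!).

Final answer: 25740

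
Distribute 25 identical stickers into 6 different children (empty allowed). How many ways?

Stars and bars: C(n+k-1, k-1) = C(30,5).

Final answer: C(30,5) = 142506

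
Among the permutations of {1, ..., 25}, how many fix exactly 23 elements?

Choose which 23 elements are fixed: C(25,23) = 300.
Derange the remaining 2 using D(j) = (j-1)(D(j-1) + D(j-2)), D(0)=1, D(1)=0: D(2)=1.
Total: 300 x 1.

Final answer: C(25,23) D(2) = 300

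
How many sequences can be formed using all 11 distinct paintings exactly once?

The number of ways to arrange 11 distinct objects is 11!.

Final answer: 11! = 39916800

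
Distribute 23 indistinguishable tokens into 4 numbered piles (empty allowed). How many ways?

Stars and bars: C(n+k-1, k-1) = C(26,3).

Final answer: C(26,3) = 2600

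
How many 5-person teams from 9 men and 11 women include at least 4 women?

Sum over valid woman counts:
C(11,4)C(9,1) = 2970
C(11,5)C(9,0) = 462
Total: 2970 + 462.

Final answer: 3432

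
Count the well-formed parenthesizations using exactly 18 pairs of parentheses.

This is a standard Catalan-number count: the answer is C_n. Here n = 18 (pairs).
C_n = C(2n,n) - C(2n,n+1), so C_{18} = C(36,18) - C(36,19) = 9075135300 - 8597496600.

Final answer: C_{18} = 477638700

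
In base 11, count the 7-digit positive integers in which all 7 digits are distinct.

First digit: 10 (nonzero). Second: 10 (not first). Third: 9, etc.
Total: 10 x 10 x 9 x 8 x 7 x 6 x 5.

Final answer: 1512000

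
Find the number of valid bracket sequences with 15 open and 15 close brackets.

This is a standard Catalan-number count: the answer is C_n. Here n = 15 (pairs).
Using C_0 = 1 and C_(k+1) = C_k x 2(2k+1)/(k+2), build up term by term: C_1=1, C_2=2, C_3=5, C_4=14, C_5=42, C_6=132, C_7=429, C_8=1430, C_9=4862, C_10=16796, C_11=58786, C_12=208012, C_13=742900, C_14=2674440, C_15=9694845.

Final answer: C_{15} = 9694845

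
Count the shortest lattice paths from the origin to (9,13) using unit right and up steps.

Each path has 9 right steps and 13 up steps in some order (22 steps total).
Choose which 13 of the 22 steps are up: C(22,13).

Final answer: C(22,13) = 497420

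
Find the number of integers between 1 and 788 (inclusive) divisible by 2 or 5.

Multiples of 2: 394. Multiples of 5: 157. Of both (lcm=10): 78.
By inclusion-exclusion: 394 + 157 - 78.

Final answer: 473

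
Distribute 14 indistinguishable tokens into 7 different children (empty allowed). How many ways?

Stars and bars: C(n+k-1, k-1) = C(20,6).

Final answer: C(20,6) = 38760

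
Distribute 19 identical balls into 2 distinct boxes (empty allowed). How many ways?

Stars and bars: C(n+k-1, k-1) = C(20,1).

Final answer: C(20,1) = 20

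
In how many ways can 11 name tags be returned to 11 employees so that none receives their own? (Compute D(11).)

D(n) = (n-1)(D(n-1) + D(n-2)), D(0)=1, D(1)=0.
D(2) = 1 x (0 + 1) = 1
D(3) = 2 x (1 + 0) = 2
D(4) = 3 x (2 + 1) = 9
D(5) = 4 x (9 + 2) = 44
D(6) = 5 x (44 + 9) = 265
D(7) = 6 x (265 + 44) = 1854
D(8) = 7 x (1854 + 265) = 14833
D(9) = 8 x (14833 + 1854) = 133496
D(10) = 9 x (133496 + 14833) = 1334961
D(11) = 10 x (D(10) + D(9)) = 10 x (1334961 + 133496)

Final answer: D(11) = 14684570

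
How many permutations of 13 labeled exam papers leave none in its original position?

Use the recurrence D(n) = (n-1)(D(n-1) + D(n-2)) with D(0)=1, D(1)=0.
D(2) = 1 x (0 + 1) = 1
D(3) = 2 x (1 + 0) = 2
D(4) = 3 x (2 + 1) = 9
D(5) = 4 x (9 + 2) = 44
D(6) = 5 x (44 + 9) = 265
D(7) = 6 x (265 + 44) = 1854
D(8) = 7 x (1854 + 265) = 14833
D(9) = 8 x (14833 + 1854) = 133496
D(10) = 9 x (133496 + 14833) = 1334961
D(11) = 10 x (1334961 + 133496) = 14684570
D(12) = 11 x (14684570 + 1334961) = 176214841
D(13) = 12 x (D(12) + D(11)) = 12 x (176214841 + 14684570)

Final answer: D(13) = 2290792932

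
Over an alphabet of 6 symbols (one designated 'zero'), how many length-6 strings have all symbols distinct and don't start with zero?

First digit: 5 (nonzero). Second: 5 (not first). Third: 4, etc.
Total: 5 x 5 x 4 x 3 x 2 x 1.

Final answer: 600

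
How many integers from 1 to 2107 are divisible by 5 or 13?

Multiples of 5: 421. Multiples of 13: 162. Of both (lcm=65): 32.
By inclusion-exclusion: 421 + 162 - 32.

Final answer: 551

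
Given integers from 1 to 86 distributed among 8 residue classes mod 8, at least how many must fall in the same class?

By pigeonhole with 86 objects and 8 categories: ceiling(86/8).

Final answer: 11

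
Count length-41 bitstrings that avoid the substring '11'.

A valid string ends in 0 (append to any length-(n-1) valid string) or in 01 (append to any length-(n-2) valid string), so a(n) = a(n-1) + a(n-2) with a(1)=2, a(2)=3.
Building up term by term: a(1)=2, a(2)=3, a(3)=5, a(4)=8, a(5)=13, a(6)=21, a(7)=34, a(8)=55, a(9)=89, a(10)=144, a(11)=233, a(12)=377, a(13)=610, a(14)=987, a(15)=1597, a(16)=2584, a(17)=4181, a(18)=6765, a(19)=10946, a(20)=17711, a(21)=28657, a(22)=46368, a(23)=75025, a(24)=121393, a(25)=196418, a(26)=317811, a(27)=514229, a(28)=832040, a(29)=1346269, a(30)=2178309, a(31)=3524578, a(32)=5702887, a(33)=9227465, a(34)=14930352, a(35)=24157817, a(36)=39088169, a(37)=63245986, a(38)=102334155, a(39)=165580141, a(40)=267914296, a(41)=433494437.

Final answer: 433494437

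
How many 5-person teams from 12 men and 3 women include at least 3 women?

Sum over valid woman counts:
C(3,3)C(12,2).

Final answer: 66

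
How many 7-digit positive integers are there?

These are the integers in [10^6, 10^7), so the count is 10^7 - 10^6 = 9 x 10^6.

Final answer: 9000000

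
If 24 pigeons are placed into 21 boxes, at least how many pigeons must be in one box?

By the pigeonhole principle: ceiling(24/21).

Final answer: 2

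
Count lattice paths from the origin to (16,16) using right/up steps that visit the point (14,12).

Paths (0,0)->(14,12): C(26,12) = 9657700.
Paths (14,12)->(16,16): C(6,4) = 15.
By multiplication principle: 9657700 x 15.

Final answer: 144865500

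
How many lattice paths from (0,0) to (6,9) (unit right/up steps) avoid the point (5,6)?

Total paths to (6,9): C(15,9) = 5005.
Paths through (5,6): C(11,6) x C(4,3) = 1848.
Avoiding (5,6): 5005 - 1848.

Final answer: 3157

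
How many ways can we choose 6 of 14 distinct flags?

C(14,6) = 14!/(6! x 8!).

Final answer: \binom{14}{6} = 3003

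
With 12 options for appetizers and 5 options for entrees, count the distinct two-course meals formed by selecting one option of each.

By the multiplication principle: 12 x 5.

Final answer: 60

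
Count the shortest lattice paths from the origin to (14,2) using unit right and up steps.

Each path has 14 right steps and 2 up steps in some order (16 steps total).
Choose which 2 of the 16 steps are up: C(16,2).

Final answer: C(16,2) = 120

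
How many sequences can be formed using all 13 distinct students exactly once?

The number of ways to arrange 13 distinct objects is 13!.

Final answer: 13! = 6227020800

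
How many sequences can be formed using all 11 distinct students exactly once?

The number of ways to arrange 11 distinct objects is 11!.

Final answer: 11! = 39916800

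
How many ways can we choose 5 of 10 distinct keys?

C(10,5) = 10!/(5! x 5!).

Final answer: \binom{10}{5} = 252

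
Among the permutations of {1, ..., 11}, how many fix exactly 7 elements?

Choose which 7 elements are fixed: C(11,7) = 330.
Derange the remaining 4 using D(j) = (j-1)(D(j-1) + D(j-2)), D(0)=1, D(1)=0: D(2)=1, D(3)=2, D(4)=9.
Total: 330 x 9.

Final answer: C(11,7) D(4) = 2970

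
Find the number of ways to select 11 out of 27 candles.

C(27,11) = 27!/(11! x 16!).

Final answer: \binom{27}{11} = 13037895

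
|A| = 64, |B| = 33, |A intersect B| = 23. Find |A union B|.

|A union B| = |A| + |B| - |A intersect B| = 64 + 33 - 23.

Final answer: 74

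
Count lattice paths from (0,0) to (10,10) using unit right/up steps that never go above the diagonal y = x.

Total monotonic paths to (10,10): C(20,10) = 184756.
A path is bad iff it touches y = x + 1; reflecting its initial segment maps bad paths bijectively onto all paths to (9,11), of which there are C(20,11) = 167960.
Valid Dyck paths: 184756 - 167960.
(Check: C(20,10) - C(20,11) = C(20,10)/11, the Catalan number C_{10}.)

Final answer: C_{10} = 16796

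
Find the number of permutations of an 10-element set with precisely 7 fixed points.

Choose which 7 elements are fixed: C(10,7) = 120.
Derange the remaining 3 using D(j) = (j-1)(D(j-1) + D(j-2)), D(0)=1, D(1)=0: D(2)=1, D(3)=2.
Total: 120 x 2.

Final answer: C(10,7) D(3) = 240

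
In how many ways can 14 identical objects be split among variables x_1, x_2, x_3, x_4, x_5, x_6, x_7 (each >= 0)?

Stars and bars with 14 stars and 6 bars:
C(14+7-1, 7-1) = C(20,6).

Final answer: C(20,6) = 38760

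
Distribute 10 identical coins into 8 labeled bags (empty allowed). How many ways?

Stars and bars: C(n+k-1, k-1) = C(17,7).

Final answer: C(17,7) = 19448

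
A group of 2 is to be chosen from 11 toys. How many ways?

C(11,2) = 11!/(2! x (11-2)!).

Final answer: C(11,2) = 55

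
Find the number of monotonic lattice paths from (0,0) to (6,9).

Each path has 6 right steps and 9 up steps in some order (15 steps total).
Choose which 9 of the 15 steps are up: C(15,9).

Final answer: C(15,9) = 5005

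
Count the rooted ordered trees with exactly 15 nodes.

This is counted by the nth Catalan number C_n. Here n = 15 - 1 = 14.
C_n = (2n)!/(n!(n+1)!), so C_{14} = 28!/(14! x 15!) = C(28,14)/15 = 40116600/15.

Final answer: C_{14} = 2674440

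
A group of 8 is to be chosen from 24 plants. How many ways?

C(24,8) = 24!/(8! x (24-8)!).

Final answer: C(24,8) = 735471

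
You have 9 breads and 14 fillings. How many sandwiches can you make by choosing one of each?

By the multiplication principle: 9 x 14.

Final answer: 126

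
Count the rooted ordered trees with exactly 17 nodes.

The structures are counted by the Catalan number C_n. Here n = 17 - 1 = 16.
Using C_0 = 1 and C_(k+1) = C_k x 2(2k+1)/(k+2), build up term by term: C_1=1, C_2=2, C_3=5, C_4=14, C_5=42, C_6=132, C_7=429, C_8=1430, C_9=4862, C_10=16796, C_11=58786, C_12=208012, C_13=742900, C_14=2674440, C_15=9694845, C_16=35357670.

Final answer: C_{16} = 35357670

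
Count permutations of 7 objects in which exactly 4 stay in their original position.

Choose which 4 elements are fixed: C(7,4) = 35.
Derange the remaining 3 using D(j) = (j-1)(D(j-1) + D(j-2)), D(0)=1, D(1)=0: D(2)=1, D(3)=2.
Total: 35 x 2.

Final answer: C(7,4) D(3) = 70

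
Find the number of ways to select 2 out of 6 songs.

C(6,2) = 6!/(2! x (6-2)!).

Final answer: C(6,2) = 15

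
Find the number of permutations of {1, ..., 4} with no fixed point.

Use the recurrence D(n) = (n-1)(D(n-1) + D(n-2)) with D(0)=1, D(1)=0.
Building up: D(2)=1, D(3)=2.
D(4) = 3 x (D(3) + D(2)) = 3 x (2 + 1).

Final answer: D(4) = 9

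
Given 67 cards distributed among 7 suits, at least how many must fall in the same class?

By pigeonhole with 67 objects and 7 categories: ceiling(67/7).

Final answer: 10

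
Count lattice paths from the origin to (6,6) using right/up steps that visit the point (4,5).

Paths (0,0)->(4,5): C(9,5) = 126.
Paths (4,5)->(6,6): C(3,1) = 3.
By multiplication principle: 126 x 3.

Final answer: 378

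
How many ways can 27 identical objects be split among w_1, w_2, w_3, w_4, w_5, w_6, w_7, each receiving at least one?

Substitute w'_i = w_i - 1 (so w'_i >= 0). Then sum w'_i = 27 - 7 = 20.
Stars and bars: C(20+7-1, 7-1) = C(26,6).

Final answer: C(26,6) = 230230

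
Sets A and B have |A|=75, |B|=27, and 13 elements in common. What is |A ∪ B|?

|A union B| = |A| + |B| - |A intersect B| = 75 + 27 - 13.

Final answer: 89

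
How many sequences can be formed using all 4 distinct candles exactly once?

The number of ways to arrange 4 distinct objects is 4!.

Final answer: 4! = 24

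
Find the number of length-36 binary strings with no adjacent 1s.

A valid string ends in 0 (append to any length-(n-1) valid string) or in 01 (append to any length-(n-2) valid string), so a(n) = a(n-1) + a(n-2) with a(1)=2, a(2)=3.
Computing successive values: a(1)=2, a(2)=3, a(3)=5, a(4)=8, a(5)=13, a(6)=21, a(7)=34, a(8)=55, a(9)=89, a(10)=144, a(11)=233, a(12)=377, a(13)=610, a(14)=987, a(15)=1597, a(16)=2584, a(17)=4181, a(18)=6765, a(19)=10946, a(20)=17711, a(21)=28657, a(22)=46368, a(23)=75025, a(24)=121393, a(25)=196418, a(26)=317811, a(27)=514229, a(28)=832040, a(29)=1346269, a(30)=2178309, a(31)=3524578, a(32)=5702887, a(33)=9227465, a(34)=14930352, a(35)=24157817, a(36)=39088169.

Final answer: 39088169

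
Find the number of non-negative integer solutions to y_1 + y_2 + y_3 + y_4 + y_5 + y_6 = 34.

Stars and bars with 34 stars and 5 bars:
C(34+6-1, 6-1) = C(39,5).

Final answer: C(39,5) = 575757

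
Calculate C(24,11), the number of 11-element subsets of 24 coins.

C(24,11) = 24!/(11! x 13!).

Final answer: \binom{24}{11} = 2496144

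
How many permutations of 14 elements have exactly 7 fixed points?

Choose which 7 elements are fixed: C(14,7) = 3432.
Derange the remaining 7 using D(j) = (j-1)(D(j-1) + D(j-2)), D(0)=1, D(1)=0: D(2)=1, D(3)=2, D(4)=9, D(5)=44, D(6)=265, D(7)=1854.
Total: 3432 x 1854.

Final answer: C(14,7) D(7) = 6362928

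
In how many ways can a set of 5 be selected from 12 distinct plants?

C(12,5) = 12!/(5! x 7!).

Final answer: \binom{12}{5} = 792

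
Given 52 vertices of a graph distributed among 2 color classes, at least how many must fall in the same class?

By pigeonhole with 52 objects and 2 categories: ceiling(52/2).

Final answer: 26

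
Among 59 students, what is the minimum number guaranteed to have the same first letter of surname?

There are 26 possible values for first letter of surname. With 59 students and 26 categories, by pigeonhole: ceiling(59/26).

Final answer: 3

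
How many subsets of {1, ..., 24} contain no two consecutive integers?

Condition on whether n belongs to the subset: if not, any valid subset of {1, ..., n-1} works (a(n-1)); if so, n-1 is excluded and the rest is a valid subset of {1, ..., n-2} (a(n-2)). Hence a(n) = a(n-1) + a(n-2), a(1)=2, a(2)=3.
Building up term by term: a(1)=2, a(2)=3, a(3)=5, a(4)=8, a(5)=13, a(6)=21, a(7)=34, a(8)=55, a(9)=89, a(10)=144, a(11)=233, a(12)=377, a(13)=610, a(14)=987, a(15)=1597, a(16)=2584, a(17)=4181, a(18)=6765, a(19)=10946, a(20)=17711, a(21)=28657, a(22)=46368, a(23)=75025, a(24)=121393.

Final answer: 121393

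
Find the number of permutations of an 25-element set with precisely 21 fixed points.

Choose which 21 elements are fixed: C(25,21) = 12650.
Derange the remaining 4 using D(j) = (j-1)(D(j-1) + D(j-2)), D(0)=1, D(1)=0: D(2)=1, D(3)=2, D(4)=9.
Total: 12650 x 9.

Final answer: C(25,21) D(4) = 113850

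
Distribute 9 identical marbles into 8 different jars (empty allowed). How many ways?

Stars and bars: C(n+k-1, k-1) = C(16,7).

Final answer: C(16,7) = 11440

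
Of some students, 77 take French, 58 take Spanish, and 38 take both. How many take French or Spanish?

|A union B| = |A| + |B| - |A intersect B| = 77 + 58 - 38.

Final answer: 97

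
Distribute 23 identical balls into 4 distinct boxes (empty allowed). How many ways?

Stars and bars: C(n+k-1, k-1) = C(26,3).

Final answer: C(26,3) = 2600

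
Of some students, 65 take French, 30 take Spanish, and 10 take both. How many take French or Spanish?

|A union B| = |A| + |B| - |A intersect B| = 65 + 30 - 10.

Final answer: 85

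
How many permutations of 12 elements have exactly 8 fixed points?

Choose which 8 elements are fixed: C(12,8) = 495.
Derange the remaining 4 using D(j) = (j-1)(D(j-1) + D(j-2)), D(0)=1, D(1)=0: D(2)=1, D(3)=2, D(4)=9.
Total: 495 x 9.

Final answer: C(12,8) D(4) = 4455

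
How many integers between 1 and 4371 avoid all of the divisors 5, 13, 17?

|div by 5|=874, |div by 13|=336, |div by 17|=257.
|div by 5&13|=67, |div by 5&17|=51, |div by 13&17|=19, |div by all|=3.
By inclusion-exclusion, divisible by at least one: 874+336+257-67-51-19+3 = 1333.
Not divisible by any: 4371 - 1333.

Final answer: 3038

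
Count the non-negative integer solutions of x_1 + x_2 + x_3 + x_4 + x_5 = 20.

Stars and bars with 20 stars and 4 bars:
C(20+5-1, 5-1) = C(24,4).

Final answer: C(24,4) = 10626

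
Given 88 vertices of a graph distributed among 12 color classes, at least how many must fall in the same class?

By pigeonhole with 88 objects and 12 categories: ceiling(88/12).

Final answer: 8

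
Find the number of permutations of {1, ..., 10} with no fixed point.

Use the recurrence D(n) = (n-1)(D(n-1) + D(n-2)) with D(0)=1, D(1)=0.
D(2) = 1 x (0 + 1) = 1
D(3) = 2 x (1 + 0) = 2
D(4) = 3 x (2 + 1) = 9
D(5) = 4 x (9 + 2) = 44
D(6) = 5 x (44 + 9) = 265
D(7) = 6 x (265 + 44) = 1854
D(8) = 7 x (1854 + 265) = 14833
D(9) = 8 x (14833 + 1854) = 133496
D(10) = 9 x (D(9) + D(8)) = 9 x (133496 + 14833)

Final answer: D(10) = 1334961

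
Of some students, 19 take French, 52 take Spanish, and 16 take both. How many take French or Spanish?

|A union B| = |A| + |B| - |A intersect B| = 19 + 52 - 16.

Final answer: 55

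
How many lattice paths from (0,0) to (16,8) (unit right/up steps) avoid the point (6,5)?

Total paths to (16,8): C(24,8) = 735471.
Paths through (6,5): C(11,5) x C(13,3) = 132132.
Avoiding (6,5): 735471 - 132132.

Final answer: 603339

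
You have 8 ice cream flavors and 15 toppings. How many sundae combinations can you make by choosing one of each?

By the multiplication principle: 8 x 15.

Final answer: 120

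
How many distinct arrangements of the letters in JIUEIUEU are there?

Letters (E:2, I:2, J:1, U:3). Total letters: 8.
Permutations = 8!/(3! x 2! x 2!).

Final answer: 1680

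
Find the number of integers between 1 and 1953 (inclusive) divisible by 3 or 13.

Multiples of 3: 651. Multiples of 13: 150. Of both (lcm=39): 50.
By inclusion-exclusion: 651 + 150 - 50.

Final answer: 751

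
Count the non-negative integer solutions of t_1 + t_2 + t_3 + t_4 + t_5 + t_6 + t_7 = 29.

Stars and bars with 29 stars and 6 bars:
C(29+7-1, 7-1) = C(35,6).

Final answer: C(35,6) = 1623160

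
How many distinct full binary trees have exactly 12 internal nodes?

The structures are counted by the Catalan number C_n. Here n = 12.
Using C_0 = 1 and C_(k+1) = C_k x 2(2k+1)/(k+2), build up term by term: C_1=1, C_2=2, C_3=5, C_4=14, C_5=42, C_6=132, C_7=429, C_8=1430, C_9=4862, C_10=16796, C_11=58786, C_12=208012.

Final answer: C_{12} = 208012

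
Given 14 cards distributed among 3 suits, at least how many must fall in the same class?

By pigeonhole with 14 objects and 3 categories: ceiling(14/3).

Final answer: 5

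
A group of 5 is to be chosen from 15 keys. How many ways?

C(15,5) = 15!/(5! x (15-5)!).

Final answer: C(15,5) = 3003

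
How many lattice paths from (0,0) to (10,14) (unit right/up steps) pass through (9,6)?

Paths (0,0)->(9,6): C(15,6) = 5005.
Paths (9,6)->(10,14): C(9,8) = 9.
By multiplication principle: 5005 x 9.

Final answer: 45045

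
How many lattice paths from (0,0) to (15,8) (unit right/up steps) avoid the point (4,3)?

Total paths to (15,8): C(23,8) = 490314.
Paths through (4,3): C(7,3) x C(16,5) = 152880.
Avoiding (4,3): 490314 - 152880.

Final answer: 337434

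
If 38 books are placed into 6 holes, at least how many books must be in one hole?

By the pigeonhole principle: ceiling(38/6).

Final answer: 7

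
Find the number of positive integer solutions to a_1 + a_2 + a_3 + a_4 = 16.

Substitute a'_i = a_i - 1 (so a'_i >= 0). Then sum a'_i = 16 - 4 = 12.
Stars and bars: C(12+4-1, 4-1) = C(15,3).

Final answer: C(15,3) = 455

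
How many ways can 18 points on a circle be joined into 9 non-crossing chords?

The structures are counted by the Catalan number C_n. Here n = 18/2 = 9.
C_n = C(2n,n)/(n+1), so C_{9} = C(18,9)/10 = 48620/10.

Final answer: C_{9} = 4862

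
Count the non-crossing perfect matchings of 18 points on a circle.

This is counted by the nth Catalan number C_n. Here n = 18/2 = 9.
C_n = C(2n,n) - C(2n,n+1), so C_{9} = C(18,9) - C(18,10) = 48620 - 43758.

Final answer: C_{9} = 4862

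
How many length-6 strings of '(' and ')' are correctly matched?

This is a standard Catalan-number count: the answer is C_n. Here n = 3 (pairs).
Using C_0 = 1 and C_(k+1) = C_k x 2(2k+1)/(k+2), build up term by term: C_1=1, C_2=2, C_3=5.

Final answer: C_{3} = 5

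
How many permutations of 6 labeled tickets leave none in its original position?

Use the recurrence D(n) = (n-1)(D(n-1) + D(n-2)) with D(0)=1, D(1)=0.
D(2) = 1 x (0 + 1) = 1
D(3) = 2 x (1 + 0) = 2
D(4) = 3 x (2 + 1) = 9
D(5) = 4 x (9 + 2) = 44
D(6) = 5 x (D(5) + D(4)) = 5 x (44 + 9)

Final answer: D(6) = 265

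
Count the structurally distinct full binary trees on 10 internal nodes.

The structures are counted by the Catalan number C_n. Here n = 10.
C_n = (2n)!/(n!(n+1)!), so C_{10} = 20!/(10! x 11!) = C(20,10)/11 = 184756/11.

Final answer: C_{10} = 16796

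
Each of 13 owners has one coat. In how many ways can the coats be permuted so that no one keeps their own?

D(n) = (n-1)(D(n-1) + D(n-2)), D(0)=1, D(1)=0.
D(2) = 1 x (0 + 1) = 1
D(3) = 2 x (1 + 0) = 2
D(4) = 3 x (2 + 1) = 9
D(5) = 4 x (9 + 2) = 44
D(6) = 5 x (44 + 9) = 265
D(7) = 6 x (265 + 44) = 1854
D(8) = 7 x (1854 + 265) = 14833
D(9) = 8 x (14833 + 1854) = 133496
D(10) = 9 x (133496 + 14833) = 1334961
D(11) = 10 x (1334961 + 133496) = 14684570
D(12) = 11 x (14684570 + 1334961) = 176214841
D(13) = 12 x (D(12) + D(11)) = 12 x (176214841 + 14684570)

Final answer: D(13) = 2290792932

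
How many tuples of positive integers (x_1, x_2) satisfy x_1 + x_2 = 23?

Substitute x'_i = x_i - 1 (so x'_i >= 0). Then sum x'_i = 23 - 2 = 21.
Stars and bars: C(21+2-1, 2-1) = C(22,1).

Final answer: C(22,1) = 22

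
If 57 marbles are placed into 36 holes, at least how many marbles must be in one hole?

By the pigeonhole principle: ceiling(57/36).

Final answer: 2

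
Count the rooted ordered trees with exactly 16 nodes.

This is counted by the nth Catalan number C_n. Here n = 16 - 1 = 15.
C_n = (2n)!/(n!(n+1)!), so C_{15} = 30!/(15! x 16!) = C(30,15)/16 = 155117520/16.

Final answer: C_{15} = 9694845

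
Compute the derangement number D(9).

Derangements satisfy D(n) = (n-1)(D(n-1) + D(n-2)), starting from D(0)=1, D(1)=0.
Building up: D(2)=1, D(3)=2, D(4)=9, D(5)=44, D(6)=265, D(7)=1854, D(8)=14833.
D(9) = 8 x (D(8) + D(7)) = 8 x (14833 + 1854).

Final answer: D(9) = 133496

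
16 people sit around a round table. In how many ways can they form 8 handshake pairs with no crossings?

This is a standard Catalan-number count: the answer is C_n. Here n = 16/2 = 8.
C_n = C(2n,n) - C(2n,n+1), so C_{8} = C(16,8) - C(16,9) = 12870 - 11440.

Final answer: C_{8} = 1430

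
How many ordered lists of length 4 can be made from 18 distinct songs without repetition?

P(18,4) = 18!/(18-4)! = 18!/14!.

Final answer: P(18,4) = 73440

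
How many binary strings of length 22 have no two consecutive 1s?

A valid string ends in 0 (append to any length-(n-1) valid string) or in 01 (append to any length-(n-2) valid string), so a(n) = a(n-1) + a(n-2) with a(1)=2, a(2)=3.
Building up term by term: a(1)=2, a(2)=3, a(3)=5, a(4)=8, a(5)=13, a(6)=21, a(7)=34, a(8)=55, a(9)=89, a(10)=144, a(11)=233, a(12)=377, a(13)=610, a(14)=987, a(15)=1597, a(16)=2584, a(17)=4181, a(18)=6765, a(19)=10946, a(20)=17711, a(21)=28657, a(22)=46368.

Final answer: 46368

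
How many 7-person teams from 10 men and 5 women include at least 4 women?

Sum over valid woman counts:
C(5,4)C(10,3) = 600
C(5,5)C(10,2) = 45
Total: 600 + 45.

Final answer: 645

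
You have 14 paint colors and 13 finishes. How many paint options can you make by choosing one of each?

By the multiplication principle: 14 x 13.

Final answer: 182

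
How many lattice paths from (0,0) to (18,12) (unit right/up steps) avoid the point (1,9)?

Total paths to (18,12): C(30,12) = 86493225.
Paths through (1,9): C(10,9) x C(20,3) = 11400.
Avoiding (1,9): 86493225 - 11400.

Final answer: 86481825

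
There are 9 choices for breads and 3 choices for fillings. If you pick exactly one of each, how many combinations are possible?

By the multiplication principle: 9 x 3.

Final answer: 27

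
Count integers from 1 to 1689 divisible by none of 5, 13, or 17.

|div by 5|=337, |div by 13|=129, |div by 17|=99.
|div by 5&13|=25, |div by 5&17|=19, |div by 13&17|=7, |div by all|=1.
By inclusion-exclusion, divisible by at least one: 337+129+99-25-19-7+1 = 515.
Not divisible by any: 1689 - 515.

Final answer: 1174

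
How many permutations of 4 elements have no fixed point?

Derangements satisfy D(n) = (n-1)(D(n-1) + D(n-2)), starting from D(0)=1, D(1)=0.
Building up: D(2)=1, D(3)=2.
D(4) = 3 x (D(3) + D(2)) = 3 x (2 + 1).

Final answer: D(4) = 9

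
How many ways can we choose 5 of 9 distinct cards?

C(9,5) = 9!/(5! x 4!).

Final answer: \binom{9}{5} = 126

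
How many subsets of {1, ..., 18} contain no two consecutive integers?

Condition on whether n belongs to the subset: if not, any valid subset of {1, ..., n-1} works (a(n-1)); if so, n-1 is excluded and the rest is a valid subset of {1, ..., n-2} (a(n-2)). Hence a(n) = a(n-1) + a(n-2), a(1)=2, a(2)=3.
Building up term by term: a(1)=2, a(2)=3, a(3)=5, a(4)=8, a(5)=13, a(6)=21, a(7)=34, a(8)=55, a(9)=89, a(10)=144, a(11)=233, a(12)=377, a(13)=610, a(14)=987, a(15)=1597, a(16)=2584, a(17)=4181, a(18)=6765.

Final answer: 6765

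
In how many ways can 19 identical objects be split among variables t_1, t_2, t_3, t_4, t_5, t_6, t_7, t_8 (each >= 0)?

Stars and bars with 19 stars and 7 bars:
C(19+8-1, 8-1) = C(26,7).

Final answer: C(26,7) = 657800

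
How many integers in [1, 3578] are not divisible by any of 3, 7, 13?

|div by 3|=1192, |div by 7|=511, |div by 13|=275.
|div by 3&7|=170, |div by 3&13|=91, |div by 7&13|=39, |div by all|=13.
By inclusion-exclusion, divisible by at least one: 1192+511+275-170-91-39+13 = 1691.
Not divisible by any: 3578 - 1691.

Final answer: 1887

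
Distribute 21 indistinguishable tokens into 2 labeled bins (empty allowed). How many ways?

Stars and bars: C(n+k-1, k-1) = C(22,1).

Final answer: C(22,1) = 22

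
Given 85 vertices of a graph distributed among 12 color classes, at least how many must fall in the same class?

By pigeonhole with 85 objects and 12 categories: ceiling(85/12).

Final answer: 8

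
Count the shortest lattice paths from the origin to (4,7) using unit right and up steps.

Each path has 4 right steps and 7 up steps in some order (11 steps total).
Choose which 7 of the 11 steps are up: C(11,7).

Final answer: C(11,7) = 330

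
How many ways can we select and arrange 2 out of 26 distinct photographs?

P(26,2) = 26!/(26-2)! = 26!/24!.

Final answer: P(26,2) = 650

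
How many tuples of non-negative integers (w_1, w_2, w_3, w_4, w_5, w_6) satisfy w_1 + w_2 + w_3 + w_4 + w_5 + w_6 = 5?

Stars and bars with 5 stars and 5 bars:
C(5+6-1, 6-1) = C(10,5).

Final answer: C(10,5) = 252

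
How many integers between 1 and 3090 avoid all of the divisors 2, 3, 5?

|div by 2|=1545, |div by 3|=1030, |div by 5|=618.
|div by 2&3|=515, |div by 2&5|=309, |div by 3&5|=206, |div by all|=103.
By inclusion-exclusion, divisible by at least one: 1545+1030+618-515-309-206+103 = 2266.
Not divisible by any: 3090 - 2266.

Final answer: 824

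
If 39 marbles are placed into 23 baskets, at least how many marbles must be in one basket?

By the pigeonhole principle: ceiling(39/23).

Final answer: 2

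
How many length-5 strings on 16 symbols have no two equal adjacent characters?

Let g(n) count such strings. g(1) = 16, and each valid string of length n-1 extends in 15 ways (any symbol but the last), so g(n) = 15 g(n-1).
Total: g(5) = 16 x 15^4.

Final answer: 16 x 15^{4} = 810000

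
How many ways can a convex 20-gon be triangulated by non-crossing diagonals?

This is counted by the nth Catalan number C_n. Here n = 20 - 2 = 18.
C_n = C(2n,n)/(n+1), so C_{18} = C(36,18)/19 = 9075135300/19.

Final answer: C_{18} = 477638700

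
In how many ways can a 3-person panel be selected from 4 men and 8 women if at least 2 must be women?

Sum over valid woman counts:
C(8,2)C(4,1) = 112
C(8,3)C(4,0) = 56
Total: 112 + 56.

Final answer: 168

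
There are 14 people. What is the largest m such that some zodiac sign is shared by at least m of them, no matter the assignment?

There are 12 possible values for zodiac sign. With 14 people and 12 categories, by pigeonhole: ceiling(14/12).

Final answer: 2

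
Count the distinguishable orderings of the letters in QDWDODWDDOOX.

Letters (D:5, O:3, Q:1, W:2, X:1). Total letters: 12.
Permutations = 12!/(5! x 3! x 2!).

Final answer: 332640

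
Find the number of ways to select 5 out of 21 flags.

C(21,5) = 21!/(5! x 16!).

Final answer: \binom{21}{5} = 20349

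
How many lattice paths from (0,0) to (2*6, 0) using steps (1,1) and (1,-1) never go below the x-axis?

Total monotonic paths to (6,6): C(12,6) = 924.
Paths that cross above y=x (reflection bijection): C(12,7) = 792.
Valid Dyck paths: 924 - 792.
(Equivalently, C_{6} = C(12,6)/7 = 924/7.)

Final answer: C_{6} = 132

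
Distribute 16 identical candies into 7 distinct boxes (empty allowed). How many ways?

Stars and bars: C(n+k-1, k-1) = C(22,6).

Final answer: C(22,6) = 74613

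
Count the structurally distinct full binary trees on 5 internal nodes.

This is counted by the nth Catalan number C_n. Here n = 5.
C_n = C(2n,n) - C(2n,n+1), so C_{5} = C(10,5) - C(10,6) = 252 - 210.

Final answer: C_{5} = 42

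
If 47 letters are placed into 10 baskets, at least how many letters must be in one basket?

By the pigeonhole principle: ceiling(47/10).

Final answer: 5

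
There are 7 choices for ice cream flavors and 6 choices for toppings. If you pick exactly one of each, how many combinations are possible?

By the multiplication principle: 7 x 6.

Final answer: 42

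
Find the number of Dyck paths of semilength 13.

Total monotonic paths to (13,13): C(26,13) = 10400600.
Reflecting each bad path at its first crossing gives a bijection with paths to (12,14): C(26,14) = 9657700.
Valid Dyck paths: 10400600 - 9657700.
(This is the Catalan number C_{13}.)

Final answer: C_{13} = 742900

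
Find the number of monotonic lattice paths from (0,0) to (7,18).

Each path has 7 right steps and 18 up steps in some order (25 steps total).
Choose which 18 of the 25 steps are up: C(25,18).

Final answer: C(25,18) = 480700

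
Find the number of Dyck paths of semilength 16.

Total monotonic paths to (16,16): C(32,16) = 601080390.
A path is bad iff it touches y = x + 1; reflecting its initial segment maps bad paths bijectively onto all paths to (15,17), of which there are C(32,17) = 565722720.
Valid Dyck paths: 601080390 - 565722720.
(Equivalently, C_{16} = C(32,16)/17 = 601080390/17.)

Final answer: C_{16} = 35357670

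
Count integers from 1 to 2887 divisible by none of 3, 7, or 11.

|div by 3|=962, |div by 7|=412, |div by 11|=262.
|div by 3&7|=137, |div by 3&11|=87, |div by 7&11|=37, |div by all|=12.
By inclusion-exclusion, divisible by at least one: 962+412+262-137-87-37+12 = 1387.
Not divisible by any: 2887 - 1387.

Final answer: 1500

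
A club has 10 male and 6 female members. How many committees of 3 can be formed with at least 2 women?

Sum over valid woman counts:
C(6,2)C(10,1) = 150
C(6,3)C(10,0) = 20
Total: 150 + 20.

Final answer: 170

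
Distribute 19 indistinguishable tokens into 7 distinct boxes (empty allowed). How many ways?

Stars and bars: C(n+k-1, k-1) = C(25,6).

Final answer: C(25,6) = 177100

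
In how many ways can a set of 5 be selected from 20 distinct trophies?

C(20,5) = 20!/(5! x (20-5)!).

Final answer: C(20,5) = 15504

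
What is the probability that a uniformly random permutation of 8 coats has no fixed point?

Use the recurrence D(n) = (n-1)(D(n-1) + D(n-2)) with D(0)=1, D(1)=0.
Building up: D(2)=1, D(3)=2, D(4)=9, D(5)=44, D(6)=265, D(7)=1854, D(8)=14833.
Total arrangements: 8! = 40320.
Probability = D(8)/8! = 2119/5760.

Final answer: D(8)/8! = 14833/40320 = 0.367882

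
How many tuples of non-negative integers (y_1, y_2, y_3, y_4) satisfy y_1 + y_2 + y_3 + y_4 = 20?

Stars and bars with 20 stars and 3 bars:
C(20+4-1, 4-1) = C(23,3).

Final answer: C(23,3) = 1771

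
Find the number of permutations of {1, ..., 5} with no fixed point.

D(n) = (n-1)(D(n-1) + D(n-2)), D(0)=1, D(1)=0.
Building up: D(2)=1, D(3)=2, D(4)=9.
D(5) = 4 x (D(4) + D(3)) = 4 x (9 + 2).

Final answer: D(5) = 44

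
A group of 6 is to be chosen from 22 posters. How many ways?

C(22,6) = 22!/(6! x (22-6)!).

Final answer: C(22,6) = 74613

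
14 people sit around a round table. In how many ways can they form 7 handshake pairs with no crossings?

This is counted by the nth Catalan number C_n. Here n = 14/2 = 7.
C_n = C(2n,n) - C(2n,n+1), so C_{7} = C(14,7) - C(14,8) = 3432 - 3003.

Final answer: C_{7} = 429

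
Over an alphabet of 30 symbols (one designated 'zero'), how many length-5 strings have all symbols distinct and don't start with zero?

First digit: 29 (nonzero). Second: 29 (not first). Third: 28, etc.
Total: 29 x 29 x 28 x 27 x 26.

Final answer: 16530696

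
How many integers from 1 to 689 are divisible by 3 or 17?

Multiples of 3: 229. Multiples of 17: 40. Of both (lcm=51): 13.
By inclusion-exclusion: 229 + 40 - 13.

Final answer: 256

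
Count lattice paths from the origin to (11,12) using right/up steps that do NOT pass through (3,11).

Total paths to (11,12): C(23,12) = 1352078.
Paths through (3,11): C(14,11) x C(9,1) = 3276.
Avoiding (3,11): 1352078 - 3276.

Final answer: 1348802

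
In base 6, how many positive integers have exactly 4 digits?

These are the integers in [6^3, 6^4), so the count is 6^4 - 6^3 = 5 x 6^3.

Final answer: 1080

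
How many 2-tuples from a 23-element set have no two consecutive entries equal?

Let g(n) count such strings. g(1) = 23, and each valid string of length n-1 extends in 22 ways (any symbol but the last), so g(n) = 22 g(n-1).
Total: g(2) = 23 x 22^1.

Final answer: 23 x 22^{1} = 506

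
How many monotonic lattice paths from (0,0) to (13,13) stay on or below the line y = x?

Total monotonic paths to (13,13): C(26,13) = 10400600.
A path is bad iff it touches y = x + 1; reflecting its initial segment maps bad paths bijectively onto all paths to (12,14), of which there are C(26,14) = 9657700.
Valid Dyck paths: 10400600 - 9657700.
(This is the Catalan number C_{13}.)

Final answer: C_{13} = 742900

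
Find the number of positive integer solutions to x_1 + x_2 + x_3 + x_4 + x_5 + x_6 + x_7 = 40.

Substitute x'_i = x_i - 1 (so x'_i >= 0). Then sum x'_i = 40 - 7 = 33.
Stars and bars: C(33+7-1, 7-1) = C(39,6).

Final answer: C(39,6) = 3262623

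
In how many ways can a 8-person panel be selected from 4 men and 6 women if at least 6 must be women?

Sum over valid woman counts:
C(6,6)C(4,2).

Final answer: 6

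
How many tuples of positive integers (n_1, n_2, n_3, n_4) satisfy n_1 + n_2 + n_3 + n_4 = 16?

Substitute n'_i = n_i - 1 (so n'_i >= 0). Then sum n'_i = 16 - 4 = 12.
Stars and bars: C(12+4-1, 4-1) = C(15,3).

Final answer: C(15,3) = 455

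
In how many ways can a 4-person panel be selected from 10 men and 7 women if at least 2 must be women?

Sum over valid woman counts:
C(7,2)C(10,2) = 945
C(7,3)C(10,1) = 350
C(7,4)C(10,0) = 35
Total: 945 + 350 + 35.

Final answer: 1330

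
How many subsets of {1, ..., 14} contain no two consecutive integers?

Condition on whether n belongs to the subset: if not, any valid subset of {1, ..., n-1} works (a(n-1)); if so, n-1 is excluded and the rest is a valid subset of {1, ..., n-2} (a(n-2)). Hence a(n) = a(n-1) + a(n-2), a(1)=2, a(2)=3.
Building up term by term: a(1)=2, a(2)=3, a(3)=5, a(4)=8, a(5)=13, a(6)=21, a(7)=34, a(8)=55, a(9)=89, a(10)=144, a(11)=233, a(12)=377, a(13)=610, a(14)=987.

Final answer: 987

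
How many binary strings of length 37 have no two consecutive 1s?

A valid string ends in 0 (append to any length-(n-1) valid string) or in 01 (append to any length-(n-2) valid string), so a(n) = a(n-1) + a(n-2) with a(1)=2, a(2)=3.
Building up term by term: a(1)=2, a(2)=3, a(3)=5, a(4)=8, a(5)=13, a(6)=21, a(7)=34, a(8)=55, a(9)=89, a(10)=144, a(11)=233, a(12)=377, a(13)=610, a(14)=987, a(15)=1597, a(16)=2584, a(17)=4181, a(18)=6765, a(19)=10946, a(20)=17711, a(21)=28657, a(22)=46368, a(23)=75025, a(24)=121393, a(25)=196418, a(26)=317811, a(27)=514229, a(28)=832040, a(29)=1346269, a(30)=2178309, a(31)=3524578, a(32)=5702887, a(33)=9227465, a(34)=14930352, a(35)=24157817, a(36)=39088169, a(37)=63245986.

Final answer: 63245986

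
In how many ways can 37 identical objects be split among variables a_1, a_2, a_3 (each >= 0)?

Stars and bars with 37 stars and 2 bars:
C(37+3-1, 3-1) = C(39,2).

Final answer: C(39,2) = 741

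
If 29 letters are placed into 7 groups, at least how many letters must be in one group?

By the pigeonhole principle: ceiling(29/7).

Final answer: 5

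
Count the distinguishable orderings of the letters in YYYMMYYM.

Letters (M:3, Y:5). Total letters: 8.
Permutations = 8!/(5! x 3!).

Final answer: 56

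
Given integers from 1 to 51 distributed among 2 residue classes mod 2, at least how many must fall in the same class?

By pigeonhole with 51 objects and 2 categories: ceiling(51/2).

Final answer: 26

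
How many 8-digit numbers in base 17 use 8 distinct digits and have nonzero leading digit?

First digit: 16 (nonzero). Second: 16 (not first). Third: 15, etc.
Total: 16 x 16 x 15 x 14 x 13 x 12 x 11 x 10.

Final answer: 922521600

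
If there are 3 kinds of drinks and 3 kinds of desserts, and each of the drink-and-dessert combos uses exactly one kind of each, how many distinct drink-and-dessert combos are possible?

By the multiplication principle: 3 x 3.

Final answer: 9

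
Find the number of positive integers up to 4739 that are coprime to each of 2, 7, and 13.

|div by 2|=2369, |div by 7|=677, |div by 13|=364.
|div by 2&7|=338, |div by 2&13|=182, |div by 7&13|=52, |div by all|=26.
By inclusion-exclusion, divisible by at least one: 2369+677+364-338-182-52+26 = 2864.
Not divisible by any: 4739 - 2864.

Final answer: 1875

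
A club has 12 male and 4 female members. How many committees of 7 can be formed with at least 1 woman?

Sum over valid woman counts:
C(4,1)C(12,6) = 3696
C(4,2)C(12,5) = 4752
C(4,3)C(12,4) = 1980
C(4,4)C(12,3) = 220
Total: 3696 + 4752 + 1980 + 220.

Final answer: 10648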